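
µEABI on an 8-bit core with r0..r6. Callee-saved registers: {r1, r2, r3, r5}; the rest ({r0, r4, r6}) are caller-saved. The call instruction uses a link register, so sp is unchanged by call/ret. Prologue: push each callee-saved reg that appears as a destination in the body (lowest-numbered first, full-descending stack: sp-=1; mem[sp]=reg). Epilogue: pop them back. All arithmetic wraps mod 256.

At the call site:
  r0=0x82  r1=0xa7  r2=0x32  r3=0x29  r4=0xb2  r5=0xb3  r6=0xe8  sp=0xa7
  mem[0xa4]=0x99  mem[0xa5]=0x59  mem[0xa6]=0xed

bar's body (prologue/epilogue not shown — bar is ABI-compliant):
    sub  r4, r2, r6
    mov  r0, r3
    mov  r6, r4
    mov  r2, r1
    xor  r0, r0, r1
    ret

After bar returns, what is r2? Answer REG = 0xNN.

REG = 0x32

prologue: push r2 -> mem[0xa6]=0x32, sp=0xa6
body[0] sub  r4, r2, r6 -> r4=0x4a
body[1] mov  r0, r3 -> r0=0x29
body[2] mov  r6, r4 -> r6=0x4a
body[3] mov  r2, r1 -> r2=0xa7
body[4] xor  r0, r0, r1 -> r0=0x8e
epilogue: pop r2=0x32, sp=0xa7
r2 is callee-saved -> restored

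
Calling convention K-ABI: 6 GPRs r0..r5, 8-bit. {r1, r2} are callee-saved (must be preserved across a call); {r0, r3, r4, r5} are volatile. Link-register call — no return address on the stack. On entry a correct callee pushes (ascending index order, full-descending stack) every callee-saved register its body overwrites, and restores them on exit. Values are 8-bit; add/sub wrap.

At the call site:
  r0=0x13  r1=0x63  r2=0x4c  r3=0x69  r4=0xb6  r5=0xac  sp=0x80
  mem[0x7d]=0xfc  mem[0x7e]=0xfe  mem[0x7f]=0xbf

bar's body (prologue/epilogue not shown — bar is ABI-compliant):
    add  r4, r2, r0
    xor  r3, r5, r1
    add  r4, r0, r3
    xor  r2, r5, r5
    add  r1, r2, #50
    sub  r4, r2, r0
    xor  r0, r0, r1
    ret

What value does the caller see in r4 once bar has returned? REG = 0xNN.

prologue: push r1 → mem[0x7f]=0x63, sp=0x7f
prologue: push r2 → mem[0x7e]=0x4c, sp=0x7e
body[0] add  r4, r2, r0 → r4=0x5f
body[1] xor  r3, r5, r1 → r3=0xcf
body[2] add  r4, r0, r3 → r4=0xe2
body[3] xor  r2, r5, r5 → r2=0x00
body[4] add  r1, r2, #50 → r1=0x32
body[5] sub  r4, r2, r0 → r4=0xed
body[6] xor  r0, r0, r1 → r0=0x21
epilogue: pop r2=0x4c, sp=0x7f
epilogue: pop r1=0x63, sp=0x80
r4 is caller-saved → body value

REG = 0xed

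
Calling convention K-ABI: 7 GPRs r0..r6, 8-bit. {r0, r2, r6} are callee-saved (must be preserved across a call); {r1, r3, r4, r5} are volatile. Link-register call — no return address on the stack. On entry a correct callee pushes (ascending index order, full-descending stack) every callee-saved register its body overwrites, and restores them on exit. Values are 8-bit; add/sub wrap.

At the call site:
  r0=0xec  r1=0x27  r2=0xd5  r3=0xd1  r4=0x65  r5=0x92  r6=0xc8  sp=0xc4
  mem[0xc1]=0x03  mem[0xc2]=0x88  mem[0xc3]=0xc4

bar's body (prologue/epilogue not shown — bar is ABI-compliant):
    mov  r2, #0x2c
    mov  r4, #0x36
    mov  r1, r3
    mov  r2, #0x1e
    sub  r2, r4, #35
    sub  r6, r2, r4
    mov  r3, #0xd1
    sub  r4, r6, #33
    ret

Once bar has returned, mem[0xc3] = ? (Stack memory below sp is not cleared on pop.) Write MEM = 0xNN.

prologue: push r2 → mem[0xc3]=0xd5, sp=0xc3
prologue: push r6 → mem[0xc2]=0xc8, sp=0xc2
body[0] mov  r2, #0x2c → r2=0x2c
body[1] mov  r4, #0x36 → r4=0x36
body[2] mov  r1, r3 → r1=0xd1
body[3] mov  r2, #0x1e → r2=0x1e
body[4] sub  r2, r4, #35 → r2=0x13
body[5] sub  r6, r2, r4 → r6=0xdd
body[6] mov  r3, #0xd1 → r3=0xd1
body[7] sub  r4, r6, #33 → r4=0xbc
epilogue: pop r6=0xc8, sp=0xc3
epilogue: pop r2=0xd5, sp=0xc4
prologue pushed ['r2', 'r6'] at ['0xc3', '0xc2']

MEM = 0xd5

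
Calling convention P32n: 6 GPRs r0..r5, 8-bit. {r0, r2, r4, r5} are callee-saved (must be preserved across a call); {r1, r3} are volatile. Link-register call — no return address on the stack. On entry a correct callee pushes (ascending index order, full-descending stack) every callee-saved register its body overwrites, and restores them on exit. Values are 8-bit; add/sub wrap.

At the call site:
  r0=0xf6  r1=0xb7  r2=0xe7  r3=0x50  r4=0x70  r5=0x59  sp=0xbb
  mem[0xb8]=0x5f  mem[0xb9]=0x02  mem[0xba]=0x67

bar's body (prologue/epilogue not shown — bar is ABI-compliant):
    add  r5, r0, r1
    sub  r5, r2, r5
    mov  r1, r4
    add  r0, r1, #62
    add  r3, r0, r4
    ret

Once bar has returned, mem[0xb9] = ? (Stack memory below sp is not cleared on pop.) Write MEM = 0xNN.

MEM = 0x59

prologue: push r0 → mem[0xba]=0xf6, sp=0xba
prologue: push r5 → mem[0xb9]=0x59, sp=0xb9
body[0] add  r5, r0, r1 → r5=0xad
body[1] sub  r5, r2, r5 → r5=0x3a
body[2] mov  r1, r4 → r1=0x70
body[3] add  r0, r1, #62 → r0=0xae
body[4] add  r3, r0, r4 → r3=0x1e
epilogue: pop r5=0x59, sp=0xba
epilogue: pop r0=0xf6, sp=0xbb
prologue pushed ['r0', 'r5'] at ['0xba', '0xb9']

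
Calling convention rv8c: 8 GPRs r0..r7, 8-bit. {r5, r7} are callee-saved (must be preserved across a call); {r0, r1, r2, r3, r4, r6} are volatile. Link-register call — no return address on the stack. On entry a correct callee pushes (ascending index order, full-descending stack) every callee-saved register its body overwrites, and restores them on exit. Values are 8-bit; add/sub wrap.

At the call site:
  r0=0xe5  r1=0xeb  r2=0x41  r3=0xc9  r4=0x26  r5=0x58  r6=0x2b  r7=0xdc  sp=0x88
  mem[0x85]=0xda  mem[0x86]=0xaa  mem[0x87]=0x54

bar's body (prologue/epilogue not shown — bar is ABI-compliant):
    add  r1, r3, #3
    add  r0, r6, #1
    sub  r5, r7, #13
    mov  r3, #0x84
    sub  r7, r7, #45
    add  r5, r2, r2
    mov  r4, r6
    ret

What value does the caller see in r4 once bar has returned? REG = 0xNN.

prologue: push r5 → mem[0x87]=0x58, sp=0x87
prologue: push r7 → mem[0x86]=0xdc, sp=0x86
body[0] add  r1, r3, #3 → r1=0xcc
body[1] add  r0, r6, #1 → r0=0x2c
body[2] sub  r5, r7, #13 → r5=0xcf
body[3] mov  r3, #0x84 → r3=0x84
body[4] sub  r7, r7, #45 → r7=0xaf
body[5] add  r5, r2, r2 → r5=0x82
body[6] mov  r4, r6 → r4=0x2b
epilogue: pop r7=0xdc, sp=0x87
epilogue: pop r5=0x58, sp=0x88
r4 is caller-saved → body value

REG = 0x2b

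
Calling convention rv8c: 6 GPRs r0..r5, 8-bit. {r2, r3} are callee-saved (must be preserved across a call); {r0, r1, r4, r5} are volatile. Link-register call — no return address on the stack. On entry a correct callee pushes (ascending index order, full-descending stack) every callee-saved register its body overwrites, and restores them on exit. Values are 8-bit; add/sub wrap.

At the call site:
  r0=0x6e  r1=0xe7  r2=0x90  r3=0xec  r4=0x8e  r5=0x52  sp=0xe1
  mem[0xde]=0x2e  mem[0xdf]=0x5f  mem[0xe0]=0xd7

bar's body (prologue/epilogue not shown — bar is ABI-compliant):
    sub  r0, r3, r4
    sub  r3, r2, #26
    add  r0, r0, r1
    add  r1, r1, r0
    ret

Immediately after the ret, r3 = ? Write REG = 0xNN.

REG = 0xec

prologue: push r3 → mem[0xe0]=0xec, sp=0xe0
body[0] sub  r0, r3, r4 → r0=0x5e
body[1] sub  r3, r2, #26 → r3=0x76
body[2] add  r0, r0, r1 → r0=0x45
body[3] add  r1, r1, r0 → r1=0x2c
epilogue: pop r3=0xec, sp=0xe1
r3 is callee-saved → restored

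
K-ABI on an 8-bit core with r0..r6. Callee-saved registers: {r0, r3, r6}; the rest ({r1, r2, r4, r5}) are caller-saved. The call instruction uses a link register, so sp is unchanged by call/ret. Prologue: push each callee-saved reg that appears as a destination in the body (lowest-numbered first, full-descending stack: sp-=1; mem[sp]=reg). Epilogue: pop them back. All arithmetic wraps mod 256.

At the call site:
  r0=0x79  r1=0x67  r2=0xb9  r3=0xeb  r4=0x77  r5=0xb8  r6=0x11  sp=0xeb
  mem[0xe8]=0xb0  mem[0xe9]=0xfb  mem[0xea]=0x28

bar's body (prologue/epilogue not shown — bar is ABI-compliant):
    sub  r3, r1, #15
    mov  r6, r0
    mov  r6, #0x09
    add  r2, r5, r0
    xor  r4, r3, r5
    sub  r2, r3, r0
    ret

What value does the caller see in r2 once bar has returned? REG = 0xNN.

prologue: push r3 -> mem[0xea]=0xeb, sp=0xea
prologue: push r6 -> mem[0xe9]=0x11, sp=0xe9
body[0] sub  r3, r1, #15 -> r3=0x58
body[1] mov  r6, r0 -> r6=0x79
body[2] mov  r6, #0x09 -> r6=0x09
body[3] add  r2, r5, r0 -> r2=0x31
body[4] xor  r4, r3, r5 -> r4=0xe0
body[5] sub  r2, r3, r0 -> r2=0xdf
epilogue: pop r6=0x11, sp=0xea
epilogue: pop r3=0xeb, sp=0xeb
r2 is caller-saved -> body value

REG = 0xdf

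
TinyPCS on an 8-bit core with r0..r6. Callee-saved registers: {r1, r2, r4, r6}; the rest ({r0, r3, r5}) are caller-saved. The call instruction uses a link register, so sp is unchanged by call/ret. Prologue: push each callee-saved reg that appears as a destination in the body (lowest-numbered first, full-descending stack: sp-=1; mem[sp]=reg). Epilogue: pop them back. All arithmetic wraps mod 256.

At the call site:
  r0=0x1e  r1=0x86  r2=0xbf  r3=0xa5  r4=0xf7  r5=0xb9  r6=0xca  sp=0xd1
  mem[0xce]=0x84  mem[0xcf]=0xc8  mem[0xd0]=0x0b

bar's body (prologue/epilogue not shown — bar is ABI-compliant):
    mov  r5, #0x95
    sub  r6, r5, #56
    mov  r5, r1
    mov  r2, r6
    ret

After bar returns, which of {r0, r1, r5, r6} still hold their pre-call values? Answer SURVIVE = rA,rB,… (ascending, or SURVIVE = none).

SURVIVE = r0,r1,r6

prologue: push r2 -> mem[0xd0]=0xbf, sp=0xd0
prologue: push r6 -> mem[0xcf]=0xca, sp=0xcf
body[0] mov  r5, #0x95 -> r5=0x95
body[1] sub  r6, r5, #56 -> r6=0x5d
body[2] mov  r5, r1 -> r5=0x86
body[3] mov  r2, r6 -> r2=0x5d
epilogue: pop r6=0xca, sp=0xd0
epilogue: pop r2=0xbf, sp=0xd1
r0: caller-saved, written=False
r1: callee-saved, written=False
r5: caller-saved, written=True
r6: callee-saved, written=True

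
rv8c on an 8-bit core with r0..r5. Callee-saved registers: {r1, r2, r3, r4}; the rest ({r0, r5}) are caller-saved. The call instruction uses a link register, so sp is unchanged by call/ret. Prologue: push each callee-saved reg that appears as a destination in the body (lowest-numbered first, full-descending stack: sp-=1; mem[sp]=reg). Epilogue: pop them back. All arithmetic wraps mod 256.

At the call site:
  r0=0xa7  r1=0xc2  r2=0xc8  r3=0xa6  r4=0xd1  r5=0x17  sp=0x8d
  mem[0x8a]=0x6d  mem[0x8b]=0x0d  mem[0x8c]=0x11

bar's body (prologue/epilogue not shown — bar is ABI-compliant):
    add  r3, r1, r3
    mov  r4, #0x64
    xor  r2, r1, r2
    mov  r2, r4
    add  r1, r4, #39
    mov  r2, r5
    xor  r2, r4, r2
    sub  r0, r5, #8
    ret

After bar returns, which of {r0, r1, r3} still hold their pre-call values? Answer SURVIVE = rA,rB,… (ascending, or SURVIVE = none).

SURVIVE = r1,r3

prologue: push r1 → mem[0x8c]=0xc2, sp=0x8c
prologue: push r2 → mem[0x8b]=0xc8, sp=0x8b
prologue: push r3 → mem[0x8a]=0xa6, sp=0x8a
prologue: push r4 → mem[0x89]=0xd1, sp=0x89
body[0] add  r3, r1, r3 → r3=0x68
body[1] mov  r4, #0x64 → r4=0x64
body[2] xor  r2, r1, r2 → r2=0x0a
body[3] mov  r2, r4 → r2=0x64
body[4] add  r1, r4, #39 → r1=0x8b
body[5] mov  r2, r5 → r2=0x17
body[6] xor  r2, r4, r2 → r2=0x73
body[7] sub  r0, r5, #8 → r0=0x0f
epilogue: pop r4=0xd1, sp=0x8a
epilogue: pop r3=0xa6, sp=0x8b
epilogue: pop r2=0xc8, sp=0x8c
epilogue: pop r1=0xc2, sp=0x8d
r0: caller-saved, written=True
r1: callee-saved, written=True
r3: callee-saved, written=True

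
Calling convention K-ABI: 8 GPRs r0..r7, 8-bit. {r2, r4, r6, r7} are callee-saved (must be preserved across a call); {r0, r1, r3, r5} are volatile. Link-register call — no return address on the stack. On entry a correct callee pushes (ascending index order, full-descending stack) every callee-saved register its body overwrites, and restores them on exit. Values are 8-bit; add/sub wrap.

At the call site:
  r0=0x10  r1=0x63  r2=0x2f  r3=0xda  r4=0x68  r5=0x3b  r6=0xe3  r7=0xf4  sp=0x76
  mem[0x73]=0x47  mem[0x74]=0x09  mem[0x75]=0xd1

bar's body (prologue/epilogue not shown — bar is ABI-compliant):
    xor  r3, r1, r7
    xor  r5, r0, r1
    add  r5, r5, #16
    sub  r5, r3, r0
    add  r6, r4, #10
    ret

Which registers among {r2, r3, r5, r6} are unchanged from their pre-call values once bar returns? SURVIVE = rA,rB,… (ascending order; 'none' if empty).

SURVIVE = r2,r6

prologue: push r6 → mem[0x75]=0xe3, sp=0x75
body[0] xor  r3, r1, r7 → r3=0x97
body[1] xor  r5, r0, r1 → r5=0x73
body[2] add  r5, r5, #16 → r5=0x83
body[3] sub  r5, r3, r0 → r5=0x87
body[4] add  r6, r4, #10 → r6=0x72
epilogue: pop r6=0xe3, sp=0x76
r2: callee-saved, written=False
r3: caller-saved, written=True
r5: caller-saved, written=True
r6: callee-saved, written=True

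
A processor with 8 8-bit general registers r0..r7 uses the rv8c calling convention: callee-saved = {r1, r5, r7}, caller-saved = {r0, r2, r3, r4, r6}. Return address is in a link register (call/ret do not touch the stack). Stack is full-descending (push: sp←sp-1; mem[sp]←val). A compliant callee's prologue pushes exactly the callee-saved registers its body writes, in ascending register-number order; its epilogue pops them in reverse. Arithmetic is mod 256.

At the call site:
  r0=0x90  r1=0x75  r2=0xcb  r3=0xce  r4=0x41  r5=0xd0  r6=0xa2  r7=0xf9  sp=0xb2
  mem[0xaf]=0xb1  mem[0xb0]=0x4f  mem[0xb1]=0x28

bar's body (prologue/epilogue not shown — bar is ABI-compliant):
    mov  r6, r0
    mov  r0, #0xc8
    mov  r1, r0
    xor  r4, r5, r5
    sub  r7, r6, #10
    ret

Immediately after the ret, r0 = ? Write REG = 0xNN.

prologue: push r1 → mem[0xb1]=0x75, sp=0xb1
prologue: push r7 → mem[0xb0]=0xf9, sp=0xb0
body[0] mov  r6, r0 → r6=0x90
body[1] mov  r0, #0xc8 → r0=0xc8
body[2] mov  r1, r0 → r1=0xc8
body[3] xor  r4, r5, r5 → r4=0x00
body[4] sub  r7, r6, #10 → r7=0x86
epilogue: pop r7=0xf9, sp=0xb1
epilogue: pop r1=0x75, sp=0xb2
r0 is caller-saved → body value

REG = 0xc8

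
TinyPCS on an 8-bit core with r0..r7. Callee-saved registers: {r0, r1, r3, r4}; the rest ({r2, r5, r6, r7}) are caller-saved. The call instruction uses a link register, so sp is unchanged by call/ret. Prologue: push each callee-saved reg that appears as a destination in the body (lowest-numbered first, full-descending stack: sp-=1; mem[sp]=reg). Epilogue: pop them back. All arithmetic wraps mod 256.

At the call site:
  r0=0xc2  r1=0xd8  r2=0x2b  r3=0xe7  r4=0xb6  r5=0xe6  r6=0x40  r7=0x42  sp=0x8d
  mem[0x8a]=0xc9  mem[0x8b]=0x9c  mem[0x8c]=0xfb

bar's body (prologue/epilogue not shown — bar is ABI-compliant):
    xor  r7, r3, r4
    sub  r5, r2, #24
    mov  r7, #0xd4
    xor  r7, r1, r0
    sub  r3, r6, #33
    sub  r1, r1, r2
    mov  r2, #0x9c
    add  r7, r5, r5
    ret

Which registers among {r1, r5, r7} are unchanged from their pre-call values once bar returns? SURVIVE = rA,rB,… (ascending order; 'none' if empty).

SURVIVE = r1

prologue: push r1 → mem[0x8c]=0xd8, sp=0x8c
prologue: push r3 → mem[0x8b]=0xe7, sp=0x8b
body[0] xor  r7, r3, r4 → r7=0x51
body[1] sub  r5, r2, #24 → r5=0x13
body[2] mov  r7, #0xd4 → r7=0xd4
body[3] xor  r7, r1, r0 → r7=0x1a
body[4] sub  r3, r6, #33 → r3=0x1f
body[5] sub  r1, r1, r2 → r1=0xad
body[6] mov  r2, #0x9c → r2=0x9c
body[7] add  r7, r5, r5 → r7=0x26
epilogue: pop r3=0xe7, sp=0x8c
epilogue: pop r1=0xd8, sp=0x8d
r1: callee-saved, written=True
r5: caller-saved, written=True
r7: caller-saved, written=True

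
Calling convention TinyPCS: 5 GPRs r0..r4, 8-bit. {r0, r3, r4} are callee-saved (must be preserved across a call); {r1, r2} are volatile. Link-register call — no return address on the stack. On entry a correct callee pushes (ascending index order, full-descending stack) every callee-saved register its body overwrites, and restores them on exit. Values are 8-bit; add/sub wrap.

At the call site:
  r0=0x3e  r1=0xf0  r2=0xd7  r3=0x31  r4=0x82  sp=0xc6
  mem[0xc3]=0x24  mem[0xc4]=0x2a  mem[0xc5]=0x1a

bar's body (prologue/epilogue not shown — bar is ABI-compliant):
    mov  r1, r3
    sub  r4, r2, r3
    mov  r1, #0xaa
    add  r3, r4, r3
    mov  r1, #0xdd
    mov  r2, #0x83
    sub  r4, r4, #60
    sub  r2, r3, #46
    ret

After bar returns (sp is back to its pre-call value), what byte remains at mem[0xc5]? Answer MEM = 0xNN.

prologue: push r3 → mem[0xc5]=0x31, sp=0xc5
prologue: push r4 → mem[0xc4]=0x82, sp=0xc4
body[0] mov  r1, r3 → r1=0x31
body[1] sub  r4, r2, r3 → r4=0xa6
body[2] mov  r1, #0xaa → r1=0xaa
body[3] add  r3, r4, r3 → r3=0xd7
body[4] mov  r1, #0xdd → r1=0xdd
body[5] mov  r2, #0x83 → r2=0x83
body[6] sub  r4, r4, #60 → r4=0x6a
body[7] sub  r2, r3, #46 → r2=0xa9
epilogue: pop r4=0x82, sp=0xc5
epilogue: pop r3=0x31, sp=0xc6
prologue pushed ['r3', 'r4'] at ['0xc5', '0xc4']

MEM = 0x31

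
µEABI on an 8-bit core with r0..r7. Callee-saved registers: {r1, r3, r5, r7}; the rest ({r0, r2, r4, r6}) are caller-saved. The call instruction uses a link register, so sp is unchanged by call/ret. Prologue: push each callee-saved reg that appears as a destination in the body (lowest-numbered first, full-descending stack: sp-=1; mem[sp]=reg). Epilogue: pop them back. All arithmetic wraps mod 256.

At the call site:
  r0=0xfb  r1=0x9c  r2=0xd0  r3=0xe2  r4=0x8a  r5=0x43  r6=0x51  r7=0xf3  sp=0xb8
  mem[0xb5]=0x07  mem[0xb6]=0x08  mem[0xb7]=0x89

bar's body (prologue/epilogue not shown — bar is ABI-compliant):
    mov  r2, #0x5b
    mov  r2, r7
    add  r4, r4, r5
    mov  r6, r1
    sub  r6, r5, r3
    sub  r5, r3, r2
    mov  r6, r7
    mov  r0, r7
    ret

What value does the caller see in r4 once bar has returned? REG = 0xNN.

prologue: push r5 -> mem[0xb7]=0x43, sp=0xb7
body[0] mov  r2, #0x5b -> r2=0x5b
body[1] mov  r2, r7 -> r2=0xf3
body[2] add  r4, r4, r5 -> r4=0xcd
body[3] mov  r6, r1 -> r6=0x9c
body[4] sub  r6, r5, r3 -> r6=0x61
body[5] sub  r5, r3, r2 -> r5=0xef
body[6] mov  r6, r7 -> r6=0xf3
body[7] mov  r0, r7 -> r0=0xf3
epilogue: pop r5=0x43, sp=0xb8
r4 is caller-saved -> body value

REG = 0xcd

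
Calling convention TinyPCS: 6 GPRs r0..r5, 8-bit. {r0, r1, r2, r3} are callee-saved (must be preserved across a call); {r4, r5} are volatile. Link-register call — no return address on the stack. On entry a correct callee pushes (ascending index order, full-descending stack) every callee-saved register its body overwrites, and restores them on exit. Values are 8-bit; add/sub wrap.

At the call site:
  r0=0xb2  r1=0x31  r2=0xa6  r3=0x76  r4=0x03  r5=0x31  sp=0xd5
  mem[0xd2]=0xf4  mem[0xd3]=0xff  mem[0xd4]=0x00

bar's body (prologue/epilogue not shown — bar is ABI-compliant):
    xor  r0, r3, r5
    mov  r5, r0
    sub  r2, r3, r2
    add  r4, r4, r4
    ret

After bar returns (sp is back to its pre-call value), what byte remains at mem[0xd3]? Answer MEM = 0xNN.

prologue: push r0 -> mem[0xd4]=0xb2, sp=0xd4
prologue: push r2 -> mem[0xd3]=0xa6, sp=0xd3
body[0] xor  r0, r3, r5 -> r0=0x47
body[1] mov  r5, r0 -> r5=0x47
body[2] sub  r2, r3, r2 -> r2=0xd0
body[3] add  r4, r4, r4 -> r4=0x06
epilogue: pop r2=0xa6, sp=0xd4
epilogue: pop r0=0xb2, sp=0xd5
prologue pushed ['r0', 'r2'] at ['0xd4', '0xd3']

MEM = 0xa6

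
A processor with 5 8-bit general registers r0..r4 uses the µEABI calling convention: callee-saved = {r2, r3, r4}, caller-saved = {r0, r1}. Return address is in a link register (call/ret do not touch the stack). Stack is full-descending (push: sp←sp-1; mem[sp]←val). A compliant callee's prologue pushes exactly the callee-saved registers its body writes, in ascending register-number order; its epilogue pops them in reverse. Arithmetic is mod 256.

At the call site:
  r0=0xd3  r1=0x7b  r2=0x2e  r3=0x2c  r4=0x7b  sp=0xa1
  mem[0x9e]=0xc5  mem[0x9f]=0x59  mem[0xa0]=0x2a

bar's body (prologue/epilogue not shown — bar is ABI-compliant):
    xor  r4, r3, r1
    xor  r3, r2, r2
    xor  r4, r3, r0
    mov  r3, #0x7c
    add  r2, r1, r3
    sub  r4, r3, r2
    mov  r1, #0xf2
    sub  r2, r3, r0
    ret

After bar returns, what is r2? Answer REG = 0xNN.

REG = 0x2e

prologue: push r2 -> mem[0xa0]=0x2e, sp=0xa0
prologue: push r3 -> mem[0x9f]=0x2c, sp=0x9f
prologue: push r4 -> mem[0x9e]=0x7b, sp=0x9e
body[0] xor  r4, r3, r1 -> r4=0x57
body[1] xor  r3, r2, r2 -> r3=0x00
body[2] xor  r4, r3, r0 -> r4=0xd3
body[3] mov  r3, #0x7c -> r3=0x7c
body[4] add  r2, r1, r3 -> r2=0xf7
body[5] sub  r4, r3, r2 -> r4=0x85
body[6] mov  r1, #0xf2 -> r1=0xf2
body[7] sub  r2, r3, r0 -> r2=0xa9
epilogue: pop r4=0x7b, sp=0x9f
epilogue: pop r3=0x2c, sp=0xa0
epilogue: pop r2=0x2e, sp=0xa1
r2 is callee-saved -> restored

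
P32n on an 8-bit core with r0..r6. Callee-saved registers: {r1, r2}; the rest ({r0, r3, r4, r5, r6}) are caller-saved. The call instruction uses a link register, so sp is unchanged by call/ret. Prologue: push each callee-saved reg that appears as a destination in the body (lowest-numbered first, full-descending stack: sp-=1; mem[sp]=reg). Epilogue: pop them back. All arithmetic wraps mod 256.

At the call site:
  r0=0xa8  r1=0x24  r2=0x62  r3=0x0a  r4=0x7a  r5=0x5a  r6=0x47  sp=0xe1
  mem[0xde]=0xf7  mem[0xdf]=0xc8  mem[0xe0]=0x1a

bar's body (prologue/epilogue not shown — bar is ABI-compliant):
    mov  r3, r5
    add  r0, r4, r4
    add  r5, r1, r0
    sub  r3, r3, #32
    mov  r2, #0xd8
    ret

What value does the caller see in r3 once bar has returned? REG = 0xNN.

REG = 0x3a

prologue: push r2 → mem[0xe0]=0x62, sp=0xe0
body[0] mov  r3, r5 → r3=0x5a
body[1] add  r0, r4, r4 → r0=0xf4
body[2] add  r5, r1, r0 → r5=0x18
body[3] sub  r3, r3, #32 → r3=0x3a
body[4] mov  r2, #0xd8 → r2=0xd8
epilogue: pop r2=0x62, sp=0xe1
r3 is caller-saved → body value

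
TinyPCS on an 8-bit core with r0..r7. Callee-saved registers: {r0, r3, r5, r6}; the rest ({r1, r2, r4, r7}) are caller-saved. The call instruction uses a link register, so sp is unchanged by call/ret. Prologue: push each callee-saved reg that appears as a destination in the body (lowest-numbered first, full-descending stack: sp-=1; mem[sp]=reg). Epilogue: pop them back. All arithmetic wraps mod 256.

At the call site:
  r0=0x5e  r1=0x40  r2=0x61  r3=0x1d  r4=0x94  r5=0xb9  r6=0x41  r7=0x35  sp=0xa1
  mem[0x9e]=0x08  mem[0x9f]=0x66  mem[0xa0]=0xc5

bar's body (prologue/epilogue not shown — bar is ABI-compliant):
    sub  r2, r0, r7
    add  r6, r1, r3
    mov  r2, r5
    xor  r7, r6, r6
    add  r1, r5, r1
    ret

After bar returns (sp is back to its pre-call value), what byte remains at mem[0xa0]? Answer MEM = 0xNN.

MEM = 0x41

prologue: push r6 -> mem[0xa0]=0x41, sp=0xa0
body[0] sub  r2, r0, r7 -> r2=0x29
body[1] add  r6, r1, r3 -> r6=0x5d
body[2] mov  r2, r5 -> r2=0xb9
body[3] xor  r7, r6, r6 -> r7=0x00
body[4] add  r1, r5, r1 -> r1=0xf9
epilogue: pop r6=0x41, sp=0xa1
prologue pushed ['r6'] at ['0xa0']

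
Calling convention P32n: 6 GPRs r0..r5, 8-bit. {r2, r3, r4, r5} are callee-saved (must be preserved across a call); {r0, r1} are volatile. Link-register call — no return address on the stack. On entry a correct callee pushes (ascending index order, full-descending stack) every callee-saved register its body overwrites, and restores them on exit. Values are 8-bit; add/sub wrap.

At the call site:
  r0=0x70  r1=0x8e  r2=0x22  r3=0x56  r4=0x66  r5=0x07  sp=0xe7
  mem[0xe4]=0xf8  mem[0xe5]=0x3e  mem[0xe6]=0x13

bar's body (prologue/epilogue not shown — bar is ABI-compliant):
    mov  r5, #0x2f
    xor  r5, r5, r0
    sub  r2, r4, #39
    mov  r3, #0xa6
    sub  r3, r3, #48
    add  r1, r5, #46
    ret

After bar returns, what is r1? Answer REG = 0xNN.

prologue: push r2 → mem[0xe6]=0x22, sp=0xe6
prologue: push r3 → mem[0xe5]=0x56, sp=0xe5
prologue: push r5 → mem[0xe4]=0x07, sp=0xe4
body[0] mov  r5, #0x2f → r5=0x2f
body[1] xor  r5, r5, r0 → r5=0x5f
body[2] sub  r2, r4, #39 → r2=0x3f
body[3] mov  r3, #0xa6 → r3=0xa6
body[4] sub  r3, r3, #48 → r3=0x76
body[5] add  r1, r5, #46 → r1=0x8d
epilogue: pop r5=0x07, sp=0xe5
epilogue: pop r3=0x56, sp=0xe6
epilogue: pop r2=0x22, sp=0xe7
r1 is caller-saved → body value

REG = 0x8d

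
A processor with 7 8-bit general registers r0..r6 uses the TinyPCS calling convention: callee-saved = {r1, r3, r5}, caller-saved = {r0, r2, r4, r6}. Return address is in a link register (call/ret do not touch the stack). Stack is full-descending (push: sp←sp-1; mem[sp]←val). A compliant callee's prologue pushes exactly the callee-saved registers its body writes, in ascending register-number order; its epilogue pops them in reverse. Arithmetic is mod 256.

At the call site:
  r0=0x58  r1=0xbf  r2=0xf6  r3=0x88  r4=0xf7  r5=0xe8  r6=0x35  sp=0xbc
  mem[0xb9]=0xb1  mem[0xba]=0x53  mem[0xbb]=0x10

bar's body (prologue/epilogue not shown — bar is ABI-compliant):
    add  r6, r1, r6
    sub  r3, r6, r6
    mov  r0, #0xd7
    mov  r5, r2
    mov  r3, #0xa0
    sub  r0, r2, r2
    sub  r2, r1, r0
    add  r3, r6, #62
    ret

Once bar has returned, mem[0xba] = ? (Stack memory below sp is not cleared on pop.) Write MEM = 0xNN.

MEM = 0xe8

prologue: push r3 → mem[0xbb]=0x88, sp=0xbb
prologue: push r5 → mem[0xba]=0xe8, sp=0xba
body[0] add  r6, r1, r6 → r6=0xf4
body[1] sub  r3, r6, r6 → r3=0x00
body[2] mov  r0, #0xd7 → r0=0xd7
body[3] mov  r5, r2 → r5=0xf6
body[4] mov  r3, #0xa0 → r3=0xa0
body[5] sub  r0, r2, r2 → r0=0x00
body[6] sub  r2, r1, r0 → r2=0xbf
body[7] add  r3, r6, #62 → r3=0x32
epilogue: pop r5=0xe8, sp=0xbb
epilogue: pop r3=0x88, sp=0xbc
prologue pushed ['r3', 'r5'] at ['0xbb', '0xba']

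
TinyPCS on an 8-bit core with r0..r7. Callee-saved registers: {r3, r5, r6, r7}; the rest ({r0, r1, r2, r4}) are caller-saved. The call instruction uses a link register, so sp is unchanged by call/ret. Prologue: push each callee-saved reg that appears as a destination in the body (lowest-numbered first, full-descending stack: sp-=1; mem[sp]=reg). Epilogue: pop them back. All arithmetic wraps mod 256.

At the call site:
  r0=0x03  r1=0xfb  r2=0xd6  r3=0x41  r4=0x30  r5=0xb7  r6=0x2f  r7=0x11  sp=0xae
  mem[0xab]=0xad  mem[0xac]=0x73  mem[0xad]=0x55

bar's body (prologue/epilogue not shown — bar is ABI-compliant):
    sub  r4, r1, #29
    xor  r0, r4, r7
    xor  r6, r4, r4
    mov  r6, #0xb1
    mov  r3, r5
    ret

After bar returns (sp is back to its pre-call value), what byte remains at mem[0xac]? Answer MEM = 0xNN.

MEM = 0x2f

prologue: push r3 → mem[0xad]=0x41, sp=0xad
prologue: push r6 → mem[0xac]=0x2f, sp=0xac
body[0] sub  r4, r1, #29 → r4=0xde
body[1] xor  r0, r4, r7 → r0=0xcf
body[2] xor  r6, r4, r4 → r6=0x00
body[3] mov  r6, #0xb1 → r6=0xb1
body[4] mov  r3, r5 → r3=0xb7
epilogue: pop r6=0x2f, sp=0xad
epilogue: pop r3=0x41, sp=0xae
prologue pushed ['r3', 'r6'] at ['0xad', '0xac']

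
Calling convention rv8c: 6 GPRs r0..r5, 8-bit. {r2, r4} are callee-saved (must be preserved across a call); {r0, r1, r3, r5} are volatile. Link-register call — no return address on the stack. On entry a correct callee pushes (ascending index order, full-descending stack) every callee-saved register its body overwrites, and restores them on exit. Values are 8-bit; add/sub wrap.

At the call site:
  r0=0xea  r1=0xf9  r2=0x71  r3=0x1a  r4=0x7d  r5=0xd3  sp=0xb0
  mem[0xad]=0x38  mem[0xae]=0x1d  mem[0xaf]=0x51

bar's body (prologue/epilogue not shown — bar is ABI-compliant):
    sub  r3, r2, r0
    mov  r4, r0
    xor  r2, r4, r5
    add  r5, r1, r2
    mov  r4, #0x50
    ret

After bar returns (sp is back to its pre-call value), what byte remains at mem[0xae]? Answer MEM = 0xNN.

MEM = 0x7d

prologue: push r2 -> mem[0xaf]=0x71, sp=0xaf
prologue: push r4 -> mem[0xae]=0x7d, sp=0xae
body[0] sub  r3, r2, r0 -> r3=0x87
body[1] mov  r4, r0 -> r4=0xea
body[2] xor  r2, r4, r5 -> r2=0x39
body[3] add  r5, r1, r2 -> r5=0x32
body[4] mov  r4, #0x50 -> r4=0x50
epilogue: pop r4=0x7d, sp=0xaf
epilogue: pop r2=0x71, sp=0xb0
prologue pushed ['r2', 'r4'] at ['0xaf', '0xae']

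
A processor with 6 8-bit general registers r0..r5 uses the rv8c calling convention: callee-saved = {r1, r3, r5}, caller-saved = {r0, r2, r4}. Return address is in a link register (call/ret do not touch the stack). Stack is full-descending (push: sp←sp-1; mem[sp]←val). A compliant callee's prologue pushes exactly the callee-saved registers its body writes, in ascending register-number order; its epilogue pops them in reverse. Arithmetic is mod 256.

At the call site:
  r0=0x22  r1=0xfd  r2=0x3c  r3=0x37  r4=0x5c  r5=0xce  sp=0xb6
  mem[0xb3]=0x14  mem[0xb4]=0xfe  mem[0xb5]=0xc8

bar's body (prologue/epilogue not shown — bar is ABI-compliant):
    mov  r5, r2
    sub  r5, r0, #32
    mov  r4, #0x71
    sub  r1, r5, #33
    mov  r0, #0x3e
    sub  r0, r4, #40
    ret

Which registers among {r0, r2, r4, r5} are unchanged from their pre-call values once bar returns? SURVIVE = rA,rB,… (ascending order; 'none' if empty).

SURVIVE = r2,r5

prologue: push r1 → mem[0xb5]=0xfd, sp=0xb5
prologue: push r5 → mem[0xb4]=0xce, sp=0xb4
body[0] mov  r5, r2 → r5=0x3c
body[1] sub  r5, r0, #32 → r5=0x02
body[2] mov  r4, #0x71 → r4=0x71
body[3] sub  r1, r5, #33 → r1=0xe1
body[4] mov  r0, #0x3e → r0=0x3e
body[5] sub  r0, r4, #40 → r0=0x49
epilogue: pop r5=0xce, sp=0xb5
epilogue: pop r1=0xfd, sp=0xb6
r0: caller-saved, written=True
r2: caller-saved, written=False
r4: caller-saved, written=True
r5: callee-saved, written=True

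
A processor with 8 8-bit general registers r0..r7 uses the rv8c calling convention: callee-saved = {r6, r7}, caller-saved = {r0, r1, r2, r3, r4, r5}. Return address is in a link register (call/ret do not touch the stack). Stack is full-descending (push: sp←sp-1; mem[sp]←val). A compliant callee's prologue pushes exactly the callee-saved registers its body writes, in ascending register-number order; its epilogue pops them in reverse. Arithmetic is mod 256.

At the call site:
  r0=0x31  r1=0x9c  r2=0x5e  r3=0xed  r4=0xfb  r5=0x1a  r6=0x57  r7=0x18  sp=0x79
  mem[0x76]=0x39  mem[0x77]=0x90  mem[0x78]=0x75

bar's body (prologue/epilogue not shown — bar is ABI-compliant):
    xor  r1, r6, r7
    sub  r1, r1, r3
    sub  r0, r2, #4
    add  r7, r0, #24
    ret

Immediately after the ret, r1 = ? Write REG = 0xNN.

REG = 0x62

prologue: push r7 → mem[0x78]=0x18, sp=0x78
body[0] xor  r1, r6, r7 → r1=0x4f
body[1] sub  r1, r1, r3 → r1=0x62
body[2] sub  r0, r2, #4 → r0=0x5a
body[3] add  r7, r0, #24 → r7=0x72
epilogue: pop r7=0x18, sp=0x79
r1 is caller-saved → body value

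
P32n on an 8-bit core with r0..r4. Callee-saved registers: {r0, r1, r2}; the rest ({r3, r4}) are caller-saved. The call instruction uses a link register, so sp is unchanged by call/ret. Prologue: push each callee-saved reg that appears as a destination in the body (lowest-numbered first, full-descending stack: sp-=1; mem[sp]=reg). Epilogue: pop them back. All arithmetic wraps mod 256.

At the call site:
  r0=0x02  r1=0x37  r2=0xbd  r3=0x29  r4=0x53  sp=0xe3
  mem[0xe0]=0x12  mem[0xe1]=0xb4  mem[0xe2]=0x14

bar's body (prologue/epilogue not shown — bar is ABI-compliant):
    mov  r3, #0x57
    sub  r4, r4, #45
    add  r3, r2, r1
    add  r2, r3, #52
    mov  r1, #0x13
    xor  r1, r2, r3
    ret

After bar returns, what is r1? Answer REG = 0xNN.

prologue: push r1 -> mem[0xe2]=0x37, sp=0xe2
prologue: push r2 -> mem[0xe1]=0xbd, sp=0xe1
body[0] mov  r3, #0x57 -> r3=0x57
body[1] sub  r4, r4, #45 -> r4=0x26
body[2] add  r3, r2, r1 -> r3=0xf4
body[3] add  r2, r3, #52 -> r2=0x28
body[4] mov  r1, #0x13 -> r1=0x13
body[5] xor  r1, r2, r3 -> r1=0xdc
epilogue: pop r2=0xbd, sp=0xe2
epilogue: pop r1=0x37, sp=0xe3
r1 is callee-saved -> restored

REG = 0x37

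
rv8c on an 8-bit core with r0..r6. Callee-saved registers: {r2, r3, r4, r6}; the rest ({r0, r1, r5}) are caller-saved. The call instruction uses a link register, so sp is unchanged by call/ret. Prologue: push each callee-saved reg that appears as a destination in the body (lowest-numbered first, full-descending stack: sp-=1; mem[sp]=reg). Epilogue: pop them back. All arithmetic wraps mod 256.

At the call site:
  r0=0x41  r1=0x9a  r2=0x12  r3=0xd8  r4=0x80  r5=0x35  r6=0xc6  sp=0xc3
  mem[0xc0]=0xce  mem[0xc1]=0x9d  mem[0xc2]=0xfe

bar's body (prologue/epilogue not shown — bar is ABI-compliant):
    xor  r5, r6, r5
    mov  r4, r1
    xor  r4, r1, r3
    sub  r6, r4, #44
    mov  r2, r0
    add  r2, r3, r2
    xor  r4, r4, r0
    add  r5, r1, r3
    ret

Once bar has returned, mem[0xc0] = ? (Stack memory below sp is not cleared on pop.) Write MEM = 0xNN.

MEM = 0xc6

prologue: push r2 -> mem[0xc2]=0x12, sp=0xc2
prologue: push r4 -> mem[0xc1]=0x80, sp=0xc1
prologue: push r6 -> mem[0xc0]=0xc6, sp=0xc0
body[0] xor  r5, r6, r5 -> r5=0xf3
body[1] mov  r4, r1 -> r4=0x9a
body[2] xor  r4, r1, r3 -> r4=0x42
body[3] sub  r6, r4, #44 -> r6=0x16
body[4] mov  r2, r0 -> r2=0x41
body[5] add  r2, r3, r2 -> r2=0x19
body[6] xor  r4, r4, r0 -> r4=0x03
body[7] add  r5, r1, r3 -> r5=0x72
epilogue: pop r6=0xc6, sp=0xc1
epilogue: pop r4=0x80, sp=0xc2
epilogue: pop r2=0x12, sp=0xc3
prologue pushed ['r2', 'r4', 'r6'] at ['0xc2', '0xc1', '0xc0']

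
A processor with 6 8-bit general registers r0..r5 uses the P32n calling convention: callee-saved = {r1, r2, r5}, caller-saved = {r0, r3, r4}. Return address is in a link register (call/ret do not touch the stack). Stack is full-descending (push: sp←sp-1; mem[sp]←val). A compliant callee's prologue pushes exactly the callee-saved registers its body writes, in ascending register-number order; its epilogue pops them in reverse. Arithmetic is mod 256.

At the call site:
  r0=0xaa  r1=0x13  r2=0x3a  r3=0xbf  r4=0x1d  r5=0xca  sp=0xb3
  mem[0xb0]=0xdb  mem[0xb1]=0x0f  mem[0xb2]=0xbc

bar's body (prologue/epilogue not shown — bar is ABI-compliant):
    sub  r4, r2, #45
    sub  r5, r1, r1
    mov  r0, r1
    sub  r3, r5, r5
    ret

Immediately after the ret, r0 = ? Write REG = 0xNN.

prologue: push r5 -> mem[0xb2]=0xca, sp=0xb2
body[0] sub  r4, r2, #45 -> r4=0x0d
body[1] sub  r5, r1, r1 -> r5=0x00
body[2] mov  r0, r1 -> r0=0x13
body[3] sub  r3, r5, r5 -> r3=0x00
epilogue: pop r5=0xca, sp=0xb3
r0 is caller-saved -> body value

REG = 0x13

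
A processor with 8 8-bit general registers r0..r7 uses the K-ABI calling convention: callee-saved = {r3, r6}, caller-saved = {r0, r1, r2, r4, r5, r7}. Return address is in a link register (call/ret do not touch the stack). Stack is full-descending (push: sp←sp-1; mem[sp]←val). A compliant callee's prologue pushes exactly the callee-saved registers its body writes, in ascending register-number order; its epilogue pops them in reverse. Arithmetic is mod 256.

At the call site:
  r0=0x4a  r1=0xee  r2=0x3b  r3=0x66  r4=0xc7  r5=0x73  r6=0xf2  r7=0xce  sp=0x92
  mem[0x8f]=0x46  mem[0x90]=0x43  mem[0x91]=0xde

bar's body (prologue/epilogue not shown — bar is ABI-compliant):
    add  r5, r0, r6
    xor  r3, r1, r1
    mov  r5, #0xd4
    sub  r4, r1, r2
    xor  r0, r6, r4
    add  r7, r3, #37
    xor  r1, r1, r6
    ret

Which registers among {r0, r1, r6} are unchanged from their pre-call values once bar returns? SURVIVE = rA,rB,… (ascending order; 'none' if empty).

SURVIVE = r6

prologue: push r3 -> mem[0x91]=0x66, sp=0x91
body[0] add  r5, r0, r6 -> r5=0x3c
body[1] xor  r3, r1, r1 -> r3=0x00
body[2] mov  r5, #0xd4 -> r5=0xd4
body[3] sub  r4, r1, r2 -> r4=0xb3
body[4] xor  r0, r6, r4 -> r0=0x41
body[5] add  r7, r3, #37 -> r7=0x25
body[6] xor  r1, r1, r6 -> r1=0x1c
epilogue: pop r3=0x66, sp=0x92
r0: caller-saved, written=True
r1: caller-saved, written=True
r6: callee-saved, written=False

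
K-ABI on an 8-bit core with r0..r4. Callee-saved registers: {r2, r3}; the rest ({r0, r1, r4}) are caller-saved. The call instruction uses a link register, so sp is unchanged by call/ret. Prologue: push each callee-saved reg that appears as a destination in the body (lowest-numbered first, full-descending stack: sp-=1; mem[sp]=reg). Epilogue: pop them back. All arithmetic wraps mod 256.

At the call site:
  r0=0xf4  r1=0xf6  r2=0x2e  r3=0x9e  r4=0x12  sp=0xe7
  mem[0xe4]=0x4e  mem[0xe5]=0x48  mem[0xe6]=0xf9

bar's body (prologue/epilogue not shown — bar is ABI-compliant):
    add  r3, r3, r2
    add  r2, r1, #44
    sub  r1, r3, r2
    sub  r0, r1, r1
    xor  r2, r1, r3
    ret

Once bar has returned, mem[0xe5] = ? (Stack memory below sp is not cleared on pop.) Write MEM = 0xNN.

MEM = 0x9e

prologue: push r2 → mem[0xe6]=0x2e, sp=0xe6
prologue: push r3 → mem[0xe5]=0x9e, sp=0xe5
body[0] add  r3, r3, r2 → r3=0xcc
body[1] add  r2, r1, #44 → r2=0x22
body[2] sub  r1, r3, r2 → r1=0xaa
body[3] sub  r0, r1, r1 → r0=0x00
body[4] xor  r2, r1, r3 → r2=0x66
epilogue: pop r3=0x9e, sp=0xe6
epilogue: pop r2=0x2e, sp=0xe7
prologue pushed ['r2', 'r3'] at ['0xe6', '0xe5']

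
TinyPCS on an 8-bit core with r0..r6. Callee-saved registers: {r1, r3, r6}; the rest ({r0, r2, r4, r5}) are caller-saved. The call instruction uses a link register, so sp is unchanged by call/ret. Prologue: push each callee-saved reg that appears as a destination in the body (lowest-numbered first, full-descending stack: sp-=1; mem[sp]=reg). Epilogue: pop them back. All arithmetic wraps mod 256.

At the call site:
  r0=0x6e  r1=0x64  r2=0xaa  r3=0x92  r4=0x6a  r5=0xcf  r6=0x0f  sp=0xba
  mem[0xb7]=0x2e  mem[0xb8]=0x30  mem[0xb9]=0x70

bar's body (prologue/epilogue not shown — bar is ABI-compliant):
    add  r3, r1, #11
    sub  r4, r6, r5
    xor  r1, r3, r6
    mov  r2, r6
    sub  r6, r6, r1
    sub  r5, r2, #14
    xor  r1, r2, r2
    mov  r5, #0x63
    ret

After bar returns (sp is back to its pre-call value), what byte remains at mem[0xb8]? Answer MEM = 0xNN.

MEM = 0x92

prologue: push r1 -> mem[0xb9]=0x64, sp=0xb9
prologue: push r3 -> mem[0xb8]=0x92, sp=0xb8
prologue: push r6 -> mem[0xb7]=0x0f, sp=0xb7
body[0] add  r3, r1, #11 -> r3=0x6f
body[1] sub  r4, r6, r5 -> r4=0x40
body[2] xor  r1, r3, r6 -> r1=0x60
body[3] mov  r2, r6 -> r2=0x0f
body[4] sub  r6, r6, r1 -> r6=0xaf
body[5] sub  r5, r2, #14 -> r5=0x01
body[6] xor  r1, r2, r2 -> r1=0x00
body[7] mov  r5, #0x63 -> r5=0x63
epilogue: pop r6=0x0f, sp=0xb8
epilogue: pop r3=0x92, sp=0xb9
epilogue: pop r1=0x64, sp=0xba
prologue pushed ['r1', 'r3', 'r6'] at ['0xb9', '0xb8', '0xb7']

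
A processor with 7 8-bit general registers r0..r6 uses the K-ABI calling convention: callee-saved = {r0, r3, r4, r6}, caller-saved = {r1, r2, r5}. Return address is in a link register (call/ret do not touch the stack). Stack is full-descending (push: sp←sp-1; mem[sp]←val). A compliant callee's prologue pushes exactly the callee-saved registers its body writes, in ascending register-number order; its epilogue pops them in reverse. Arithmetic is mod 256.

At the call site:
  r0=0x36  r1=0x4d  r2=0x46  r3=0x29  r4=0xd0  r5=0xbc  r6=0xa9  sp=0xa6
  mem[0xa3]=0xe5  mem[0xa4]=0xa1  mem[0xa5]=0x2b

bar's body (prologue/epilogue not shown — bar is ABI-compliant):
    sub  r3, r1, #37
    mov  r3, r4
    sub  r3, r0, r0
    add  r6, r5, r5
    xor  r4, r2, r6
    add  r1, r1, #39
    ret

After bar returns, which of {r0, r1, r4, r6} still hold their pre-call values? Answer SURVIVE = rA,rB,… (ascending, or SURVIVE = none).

prologue: push r3 → mem[0xa5]=0x29, sp=0xa5
prologue: push r4 → mem[0xa4]=0xd0, sp=0xa4
prologue: push r6 → mem[0xa3]=0xa9, sp=0xa3
body[0] sub  r3, r1, #37 → r3=0x28
body[1] mov  r3, r4 → r3=0xd0
body[2] sub  r3, r0, r0 → r3=0x00
body[3] add  r6, r5, r5 → r6=0x78
body[4] xor  r4, r2, r6 → r4=0x3e
body[5] add  r1, r1, #39 → r1=0x74
epilogue: pop r6=0xa9, sp=0xa4
epilogue: pop r4=0xd0, sp=0xa5
epilogue: pop r3=0x29, sp=0xa6
r0: callee-saved, written=False
r1: caller-saved, written=True
r4: callee-saved, written=True
r6: callee-saved, written=True

SURVIVE = r0,r4,r6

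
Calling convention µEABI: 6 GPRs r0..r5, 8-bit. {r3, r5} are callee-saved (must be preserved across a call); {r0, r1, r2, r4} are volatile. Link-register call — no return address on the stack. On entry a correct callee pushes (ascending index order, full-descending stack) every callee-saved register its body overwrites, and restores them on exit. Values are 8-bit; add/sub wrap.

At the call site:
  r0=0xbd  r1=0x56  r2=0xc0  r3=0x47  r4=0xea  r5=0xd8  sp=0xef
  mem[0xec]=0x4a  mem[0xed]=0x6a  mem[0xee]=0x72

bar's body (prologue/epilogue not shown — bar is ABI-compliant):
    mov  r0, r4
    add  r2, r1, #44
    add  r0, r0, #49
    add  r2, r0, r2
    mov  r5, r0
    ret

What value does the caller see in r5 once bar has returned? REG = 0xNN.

REG = 0xd8

prologue: push r5 -> mem[0xee]=0xd8, sp=0xee
body[0] mov  r0, r4 -> r0=0xea
body[1] add  r2, r1, #44 -> r2=0x82
body[2] add  r0, r0, #49 -> r0=0x1b
body[3] add  r2, r0, r2 -> r2=0x9d
body[4] mov  r5, r0 -> r5=0x1b
epilogue: pop r5=0xd8, sp=0xef
r5 is callee-saved -> restored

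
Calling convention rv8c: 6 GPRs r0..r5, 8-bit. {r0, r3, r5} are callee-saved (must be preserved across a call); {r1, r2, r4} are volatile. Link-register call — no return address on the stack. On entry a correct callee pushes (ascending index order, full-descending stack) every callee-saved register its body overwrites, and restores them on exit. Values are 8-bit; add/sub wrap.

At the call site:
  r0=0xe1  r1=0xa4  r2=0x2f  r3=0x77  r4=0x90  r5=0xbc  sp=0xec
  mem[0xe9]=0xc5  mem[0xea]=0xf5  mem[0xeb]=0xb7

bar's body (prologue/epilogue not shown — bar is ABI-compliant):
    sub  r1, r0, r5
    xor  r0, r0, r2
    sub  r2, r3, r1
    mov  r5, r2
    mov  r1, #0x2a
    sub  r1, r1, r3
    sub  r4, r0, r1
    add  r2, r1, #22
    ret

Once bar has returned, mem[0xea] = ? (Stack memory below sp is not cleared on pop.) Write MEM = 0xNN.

MEM = 0xbc

prologue: push r0 -> mem[0xeb]=0xe1, sp=0xeb
prologue: push r5 -> mem[0xea]=0xbc, sp=0xea
body[0] sub  r1, r0, r5 -> r1=0x25
body[1] xor  r0, r0, r2 -> r0=0xce
body[2] sub  r2, r3, r1 -> r2=0x52
body[3] mov  r5, r2 -> r5=0x52
body[4] mov  r1, #0x2a -> r1=0x2a
body[5] sub  r1, r1, r3 -> r1=0xb3
body[6] sub  r4, r0, r1 -> r4=0x1b
body[7] add  r2, r1, #22 -> r2=0xc9
epilogue: pop r5=0xbc, sp=0xeb
epilogue: pop r0=0xe1, sp=0xec
prologue pushed ['r0', 'r5'] at ['0xeb', '0xea']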